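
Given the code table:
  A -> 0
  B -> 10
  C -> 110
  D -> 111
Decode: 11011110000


Decoding:
110 -> C
111 -> D
10 -> B
0 -> A
0 -> A
0 -> A


Result: CDBAAA


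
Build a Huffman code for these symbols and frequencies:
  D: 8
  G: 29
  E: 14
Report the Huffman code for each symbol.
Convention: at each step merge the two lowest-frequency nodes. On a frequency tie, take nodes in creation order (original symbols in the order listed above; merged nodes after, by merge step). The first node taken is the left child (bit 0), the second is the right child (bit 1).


Huffman tree construction:
Step 1: Merge D(8) + E(14) = 22
Step 2: Merge (D+E)(22) + G(29) = 51
Read each symbol's code off the tree from the root (left child = 0, right child = 1).

Codes:
  D: 00 (length 2)
  G: 1 (length 1)
  E: 01 (length 2)
Average code length: 73/51 = 1.4314 bits/symbol


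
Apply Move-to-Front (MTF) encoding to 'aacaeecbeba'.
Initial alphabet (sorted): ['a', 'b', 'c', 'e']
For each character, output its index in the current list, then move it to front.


MTF encoding:
'a': index 0 in ['a', 'b', 'c', 'e'] -> ['a', 'b', 'c', 'e']
'a': index 0 in ['a', 'b', 'c', 'e'] -> ['a', 'b', 'c', 'e']
'c': index 2 in ['a', 'b', 'c', 'e'] -> ['c', 'a', 'b', 'e']
'a': index 1 in ['c', 'a', 'b', 'e'] -> ['a', 'c', 'b', 'e']
'e': index 3 in ['a', 'c', 'b', 'e'] -> ['e', 'a', 'c', 'b']
'e': index 0 in ['e', 'a', 'c', 'b'] -> ['e', 'a', 'c', 'b']
'c': index 2 in ['e', 'a', 'c', 'b'] -> ['c', 'e', 'a', 'b']
'b': index 3 in ['c', 'e', 'a', 'b'] -> ['b', 'c', 'e', 'a']
'e': index 2 in ['b', 'c', 'e', 'a'] -> ['e', 'b', 'c', 'a']
'b': index 1 in ['e', 'b', 'c', 'a'] -> ['b', 'e', 'c', 'a']
'a': index 3 in ['b', 'e', 'c', 'a'] -> ['a', 'b', 'e', 'c']


Output: [0, 0, 2, 1, 3, 0, 2, 3, 2, 1, 3]


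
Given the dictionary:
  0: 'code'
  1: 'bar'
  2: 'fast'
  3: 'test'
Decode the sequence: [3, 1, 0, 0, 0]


Look up each index in the dictionary:
  3 -> 'test'
  1 -> 'bar'
  0 -> 'code'
  0 -> 'code'
  0 -> 'code'

Decoded: "test bar code code code"


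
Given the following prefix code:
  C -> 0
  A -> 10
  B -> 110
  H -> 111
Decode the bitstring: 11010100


Decoding step by step:
Bits 110 -> B
Bits 10 -> A
Bits 10 -> A
Bits 0 -> C


Decoded message: BAAC


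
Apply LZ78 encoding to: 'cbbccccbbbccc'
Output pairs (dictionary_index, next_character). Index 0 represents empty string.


LZ78 encoding steps:
Dictionary: {0: ''}
Step 1: w='' (idx 0), next='c' -> output (0, 'c'), add 'c' as idx 1
Step 2: w='' (idx 0), next='b' -> output (0, 'b'), add 'b' as idx 2
Step 3: w='b' (idx 2), next='c' -> output (2, 'c'), add 'bc' as idx 3
Step 4: w='c' (idx 1), next='c' -> output (1, 'c'), add 'cc' as idx 4
Step 5: w='c' (idx 1), next='b' -> output (1, 'b'), add 'cb' as idx 5
Step 6: w='b' (idx 2), next='b' -> output (2, 'b'), add 'bb' as idx 6
Step 7: w='cc' (idx 4), next='c' -> output (4, 'c'), add 'ccc' as idx 7


Encoded: [(0, 'c'), (0, 'b'), (2, 'c'), (1, 'c'), (1, 'b'), (2, 'b'), (4, 'c')]


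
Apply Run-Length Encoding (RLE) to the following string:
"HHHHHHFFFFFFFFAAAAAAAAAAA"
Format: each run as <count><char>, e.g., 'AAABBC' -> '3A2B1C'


Scanning runs left to right:
  i=0: run of 'H' x 6 -> '6H'
  i=6: run of 'F' x 8 -> '8F'
  i=14: run of 'A' x 11 -> '11A'

RLE = 6H8F11A


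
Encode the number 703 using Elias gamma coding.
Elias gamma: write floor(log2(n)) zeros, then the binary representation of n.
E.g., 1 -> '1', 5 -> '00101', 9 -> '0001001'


num_bits = floor(log2(703)) + 1 = 10
leading_zeros = num_bits - 1 = 9
binary(703) = 1010111111

Elias gamma(703) = '000000000' + '1010111111' = 0000000001010111111 (19 bits)


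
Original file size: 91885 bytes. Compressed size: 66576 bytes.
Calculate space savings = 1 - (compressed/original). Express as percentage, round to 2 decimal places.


ratio = compressed/original = 66576/91885 = 0.724558
savings = 1 - ratio = 1 - 0.724558 = 0.275442
as a percentage: 0.275442 * 100 = 27.54%

Space savings = 1 - 66576/91885 = 27.54%


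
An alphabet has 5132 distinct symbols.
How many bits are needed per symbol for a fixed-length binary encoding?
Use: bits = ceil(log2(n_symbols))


log2(5132) = 12.3253
Bracket: 2^12 = 4096 < 5132 <= 2^13 = 8192
So ceil(log2(5132)) = 13

bits = ceil(log2(5132)) = ceil(12.3253) = 13 bits


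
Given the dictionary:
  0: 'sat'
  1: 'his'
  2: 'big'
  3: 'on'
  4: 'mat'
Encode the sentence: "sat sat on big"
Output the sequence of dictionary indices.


Look up each word in the dictionary:
  'sat' -> 0
  'sat' -> 0
  'on' -> 3
  'big' -> 2

Encoded: [0, 0, 3, 2]


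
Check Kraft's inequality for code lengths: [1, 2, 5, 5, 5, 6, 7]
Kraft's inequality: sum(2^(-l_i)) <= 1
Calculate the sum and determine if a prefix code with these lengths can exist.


Sum = 2^(-1) + 2^(-2) + 2^(-5) + 2^(-5) + 2^(-5) + 2^(-6) + 2^(-7)
    = 0.5 + 0.25 + 0.03125 + 0.03125 + 0.03125 + 0.015625 + 0.0078125
    = 111/128 = 0.8671875
Since 0.8671875 <= 1, Kraft's inequality IS satisfied.
A prefix code with these lengths CAN exist.

Kraft sum = 0.8671875. Satisfied.


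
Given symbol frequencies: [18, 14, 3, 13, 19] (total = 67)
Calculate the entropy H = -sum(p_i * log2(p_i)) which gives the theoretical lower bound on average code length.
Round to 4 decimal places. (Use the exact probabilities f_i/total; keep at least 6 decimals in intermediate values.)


Per-symbol terms -p_i * log2(p_i) with p_i = f_i/67:
  p = 18/67 = 0.268657: log2(p) = -1.896164, -p*log2(p) = 0.509417
  p = 14/67 = 0.208955: log2(p) = -2.258734, -p*log2(p) = 0.471974
  p = 3/67 = 0.044776: log2(p) = -4.481127, -p*log2(p) = 0.200647
  p = 13/67 = 0.194030: log2(p) = -2.365649, -p*log2(p) = 0.459007
  p = 19/67 = 0.283582: log2(p) = -1.818162, -p*log2(p) = 0.515598
H = 0.509417 + 0.471974 + 0.200647 + 0.459007 + 0.515598 = 2.156643

H = 2.1566 bits/symbol


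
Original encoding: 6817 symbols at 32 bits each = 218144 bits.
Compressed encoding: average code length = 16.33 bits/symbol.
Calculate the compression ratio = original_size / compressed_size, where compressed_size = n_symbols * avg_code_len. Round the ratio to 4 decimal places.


original_size = n_symbols * orig_bits = 6817 * 32 = 218144 bits
compressed_size = n_symbols * avg_code_len = 6817 * 16.33 = 111321.61 bits
ratio = original_size / compressed_size = 218144 / 111321.61 = 1.9596

Compression ratio = 1.9596


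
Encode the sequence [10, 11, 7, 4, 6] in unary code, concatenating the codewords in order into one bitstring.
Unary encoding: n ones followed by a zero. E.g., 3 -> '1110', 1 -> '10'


Encode each number as n ones followed by a terminating 0:
  10 -> 11111111110 (11 bits)
  11 -> 111111111110 (12 bits)
  7 -> 11111110 (8 bits)
  4 -> 11110 (5 bits)
  6 -> 1111110 (7 bits)
Total length = 11 + 12 + 8 + 5 + 7 = 43 bits.

Unary([10, 11, 7, 4, 6]) = 1111111111011111111111011111110111101111110 (43 bits)


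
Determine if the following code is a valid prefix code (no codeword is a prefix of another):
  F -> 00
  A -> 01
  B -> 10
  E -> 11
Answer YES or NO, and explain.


Checking each pair (does one codeword prefix another?):
  F='00' vs A='01': no prefix
  F='00' vs B='10': no prefix
  F='00' vs E='11': no prefix
  A='01' vs F='00': no prefix
  A='01' vs B='10': no prefix
  A='01' vs E='11': no prefix
  B='10' vs F='00': no prefix
  B='10' vs A='01': no prefix
  B='10' vs E='11': no prefix
  E='11' vs F='00': no prefix
  E='11' vs A='01': no prefix
  E='11' vs B='10': no prefix
No violation found over all pairs.

YES -- this is a valid prefix code. No codeword is a prefix of any other codeword.


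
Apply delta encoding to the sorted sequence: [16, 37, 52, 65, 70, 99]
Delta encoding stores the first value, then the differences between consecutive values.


First value: 16
Deltas:
  37 - 16 = 21
  52 - 37 = 15
  65 - 52 = 13
  70 - 65 = 5
  99 - 70 = 29


Delta encoded: [16, 21, 15, 13, 5, 29]


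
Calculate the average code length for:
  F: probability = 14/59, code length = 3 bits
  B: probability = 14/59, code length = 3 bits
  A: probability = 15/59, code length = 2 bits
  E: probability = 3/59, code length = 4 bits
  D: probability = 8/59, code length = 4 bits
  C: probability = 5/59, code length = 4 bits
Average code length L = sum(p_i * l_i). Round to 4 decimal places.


Weighted contributions p_i * l_i:
  F: (14/59) * 3 = 42/59
  B: (14/59) * 3 = 42/59
  A: (15/59) * 2 = 30/59
  E: (3/59) * 4 = 12/59
  D: (8/59) * 4 = 32/59
  C: (5/59) * 4 = 20/59
Sum = (42 + 42 + 30 + 12 + 32 + 20)/59 = 178/59

L = 178/59 = 3.0169 bits/symbol


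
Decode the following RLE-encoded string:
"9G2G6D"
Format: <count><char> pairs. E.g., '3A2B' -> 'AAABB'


Expanding each <count><char> pair:
  9G -> 'GGGGGGGGG'
  2G -> 'GG'
  6D -> 'DDDDDD'

Decoded = GGGGGGGGGGGDDDDDD


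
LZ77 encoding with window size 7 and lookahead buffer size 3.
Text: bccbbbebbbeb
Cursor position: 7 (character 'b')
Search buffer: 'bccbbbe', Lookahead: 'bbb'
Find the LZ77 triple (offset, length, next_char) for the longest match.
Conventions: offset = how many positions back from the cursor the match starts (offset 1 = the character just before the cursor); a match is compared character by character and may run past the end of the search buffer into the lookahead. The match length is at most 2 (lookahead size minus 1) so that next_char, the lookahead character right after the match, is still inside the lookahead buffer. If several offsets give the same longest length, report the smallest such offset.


Try each offset into the search buffer:
  offset=1 (pos 6, char 'e'): match length 0
  offset=2 (pos 5, char 'b'): match length 1
  offset=3 (pos 4, char 'b'): match length 2
  offset=4 (pos 3, char 'b'): match length 2
  offset=5 (pos 2, char 'c'): match length 0
  offset=6 (pos 1, char 'c'): match length 0
  offset=7 (pos 0, char 'b'): match length 1
Longest match has length 2, found at offsets 3, 4; take the smallest, offset 3.
next_char = character at position 7 + 2 = 9 -> 'b'

Best match: offset=3, length=2 (matching 'bb' starting at position 4)
LZ77 triple: (3, 2, 'b')


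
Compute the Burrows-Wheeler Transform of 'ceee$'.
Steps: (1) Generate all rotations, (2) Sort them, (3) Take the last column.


Rotations (sorted):
  0: $ceee -> last char: e
  1: ceee$ -> last char: $
  2: e$cee -> last char: e
  3: ee$ce -> last char: e
  4: eee$c -> last char: c


BWT = e$eec


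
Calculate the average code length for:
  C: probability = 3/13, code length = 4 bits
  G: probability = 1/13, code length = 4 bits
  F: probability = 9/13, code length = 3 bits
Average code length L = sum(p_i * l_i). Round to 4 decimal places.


Weighted contributions p_i * l_i:
  C: (3/13) * 4 = 12/13
  G: (1/13) * 4 = 4/13
  F: (9/13) * 3 = 27/13
Sum = (12 + 4 + 27)/13 = 43/13

L = 43/13 = 3.3077 bits/symbol


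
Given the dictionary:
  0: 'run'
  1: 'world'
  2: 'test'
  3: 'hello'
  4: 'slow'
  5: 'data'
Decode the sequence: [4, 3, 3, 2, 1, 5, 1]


Look up each index in the dictionary:
  4 -> 'slow'
  3 -> 'hello'
  3 -> 'hello'
  2 -> 'test'
  1 -> 'world'
  5 -> 'data'
  1 -> 'world'

Decoded: "slow hello hello test world data world"


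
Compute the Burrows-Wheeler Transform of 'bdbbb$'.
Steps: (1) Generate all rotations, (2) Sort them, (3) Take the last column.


Rotations (sorted):
  0: $bdbbb -> last char: b
  1: b$bdbb -> last char: b
  2: bb$bdb -> last char: b
  3: bbb$bd -> last char: d
  4: bdbbb$ -> last char: $
  5: dbbb$b -> last char: b


BWT = bbbd$b


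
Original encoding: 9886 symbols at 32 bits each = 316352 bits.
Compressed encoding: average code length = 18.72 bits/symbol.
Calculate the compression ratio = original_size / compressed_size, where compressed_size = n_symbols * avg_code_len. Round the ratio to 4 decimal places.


original_size = n_symbols * orig_bits = 9886 * 32 = 316352 bits
compressed_size = n_symbols * avg_code_len = 9886 * 18.72 = 185065.92 bits
ratio = original_size / compressed_size = 316352 / 185065.92 = 1.7094

Compression ratio = 1.7094


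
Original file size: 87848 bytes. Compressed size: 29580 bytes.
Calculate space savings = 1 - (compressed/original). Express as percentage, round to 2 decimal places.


ratio = compressed/original = 29580/87848 = 0.336718
savings = 1 - ratio = 1 - 0.336718 = 0.663282
as a percentage: 0.663282 * 100 = 66.33%

Space savings = 1 - 29580/87848 = 66.33%


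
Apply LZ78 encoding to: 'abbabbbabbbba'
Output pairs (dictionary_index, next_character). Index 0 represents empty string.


LZ78 encoding steps:
Dictionary: {0: ''}
Step 1: w='' (idx 0), next='a' -> output (0, 'a'), add 'a' as idx 1
Step 2: w='' (idx 0), next='b' -> output (0, 'b'), add 'b' as idx 2
Step 3: w='b' (idx 2), next='a' -> output (2, 'a'), add 'ba' as idx 3
Step 4: w='b' (idx 2), next='b' -> output (2, 'b'), add 'bb' as idx 4
Step 5: w='ba' (idx 3), next='b' -> output (3, 'b'), add 'bab' as idx 5
Step 6: w='bb' (idx 4), next='b' -> output (4, 'b'), add 'bbb' as idx 6
Step 7: w='a' (idx 1), end of input -> output (1, '')


Encoded: [(0, 'a'), (0, 'b'), (2, 'a'), (2, 'b'), (3, 'b'), (4, 'b'), (1, '')]


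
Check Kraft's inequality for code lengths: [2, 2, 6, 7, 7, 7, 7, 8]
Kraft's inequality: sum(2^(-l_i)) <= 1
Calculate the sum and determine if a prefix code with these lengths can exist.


Sum = 2^(-2) + 2^(-2) + 2^(-6) + 2^(-7) + 2^(-7) + 2^(-7) + 2^(-7) + 2^(-8)
    = 0.25 + 0.25 + 0.015625 + 0.0078125 + 0.0078125 + 0.0078125 + 0.0078125 + 0.00390625
    = 141/256 = 0.55078125
Since 0.55078125 <= 1, Kraft's inequality IS satisfied.
A prefix code with these lengths CAN exist.

Kraft sum = 0.55078125. Satisfied.


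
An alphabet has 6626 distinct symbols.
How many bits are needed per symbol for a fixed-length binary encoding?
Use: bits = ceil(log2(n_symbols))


log2(6626) = 12.6939
Bracket: 2^12 = 4096 < 6626 <= 2^13 = 8192
So ceil(log2(6626)) = 13

bits = ceil(log2(6626)) = ceil(12.6939) = 13 bits


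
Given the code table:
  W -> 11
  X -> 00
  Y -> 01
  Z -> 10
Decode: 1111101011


Decoding:
11 -> W
11 -> W
10 -> Z
10 -> Z
11 -> W


Result: WWZZW


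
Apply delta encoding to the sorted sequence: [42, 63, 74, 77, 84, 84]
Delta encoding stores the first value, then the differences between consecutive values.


First value: 42
Deltas:
  63 - 42 = 21
  74 - 63 = 11
  77 - 74 = 3
  84 - 77 = 7
  84 - 84 = 0


Delta encoded: [42, 21, 11, 3, 7, 0]


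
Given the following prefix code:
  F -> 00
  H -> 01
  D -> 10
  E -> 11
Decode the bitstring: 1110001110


Decoding step by step:
Bits 11 -> E
Bits 10 -> D
Bits 00 -> F
Bits 11 -> E
Bits 10 -> D


Decoded message: EDFED


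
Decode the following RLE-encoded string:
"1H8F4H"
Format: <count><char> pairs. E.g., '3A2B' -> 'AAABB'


Expanding each <count><char> pair:
  1H -> 'H'
  8F -> 'FFFFFFFF'
  4H -> 'HHHH'

Decoded = HFFFFFFFFHHHH


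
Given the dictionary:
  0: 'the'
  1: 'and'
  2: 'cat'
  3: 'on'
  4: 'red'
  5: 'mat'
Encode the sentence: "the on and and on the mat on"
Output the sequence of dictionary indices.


Look up each word in the dictionary:
  'the' -> 0
  'on' -> 3
  'and' -> 1
  'and' -> 1
  'on' -> 3
  'the' -> 0
  'mat' -> 5
  'on' -> 3

Encoded: [0, 3, 1, 1, 3, 0, 5, 3]


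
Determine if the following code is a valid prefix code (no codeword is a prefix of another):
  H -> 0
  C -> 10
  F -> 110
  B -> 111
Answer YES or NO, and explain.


Checking each pair (does one codeword prefix another?):
  H='0' vs C='10': no prefix
  H='0' vs F='110': no prefix
  H='0' vs B='111': no prefix
  C='10' vs H='0': no prefix
  C='10' vs F='110': no prefix
  C='10' vs B='111': no prefix
  F='110' vs H='0': no prefix
  F='110' vs C='10': no prefix
  F='110' vs B='111': no prefix
  B='111' vs H='0': no prefix
  B='111' vs C='10': no prefix
  B='111' vs F='110': no prefix
No violation found over all pairs.

YES -- this is a valid prefix code. No codeword is a prefix of any other codeword.


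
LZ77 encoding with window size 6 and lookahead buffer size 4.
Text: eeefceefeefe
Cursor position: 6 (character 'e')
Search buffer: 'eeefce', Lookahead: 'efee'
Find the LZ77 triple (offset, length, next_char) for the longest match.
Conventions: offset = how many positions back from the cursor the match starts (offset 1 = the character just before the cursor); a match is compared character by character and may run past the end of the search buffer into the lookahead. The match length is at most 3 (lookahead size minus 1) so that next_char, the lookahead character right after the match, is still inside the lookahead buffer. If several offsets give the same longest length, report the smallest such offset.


Try each offset into the search buffer:
  offset=1 (pos 5, char 'e'): match length 1
  offset=2 (pos 4, char 'c'): match length 0
  offset=3 (pos 3, char 'f'): match length 0
  offset=4 (pos 2, char 'e'): match length 2
  offset=5 (pos 1, char 'e'): match length 1
  offset=6 (pos 0, char 'e'): match length 1
Longest match has length 2 at offset 4.
next_char = character at position 6 + 2 = 8 -> 'e'

Best match: offset=4, length=2 (matching 'ef' starting at position 2)
LZ77 triple: (4, 2, 'e')


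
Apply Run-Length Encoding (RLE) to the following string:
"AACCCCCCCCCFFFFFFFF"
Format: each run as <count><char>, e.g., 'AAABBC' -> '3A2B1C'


Scanning runs left to right:
  i=0: run of 'A' x 2 -> '2A'
  i=2: run of 'C' x 9 -> '9C'
  i=11: run of 'F' x 8 -> '8F'

RLE = 2A9C8F


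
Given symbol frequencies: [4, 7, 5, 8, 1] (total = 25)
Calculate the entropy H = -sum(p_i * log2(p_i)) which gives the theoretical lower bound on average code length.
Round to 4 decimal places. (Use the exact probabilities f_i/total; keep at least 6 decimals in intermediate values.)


Per-symbol terms -p_i * log2(p_i) with p_i = f_i/25:
  p = 4/25 = 0.160000: log2(p) = -2.643856, -p*log2(p) = 0.423017
  p = 7/25 = 0.280000: log2(p) = -1.836501, -p*log2(p) = 0.514220
  p = 5/25 = 0.200000: log2(p) = -2.321928, -p*log2(p) = 0.464386
  p = 8/25 = 0.320000: log2(p) = -1.643856, -p*log2(p) = 0.526034
  p = 1/25 = 0.040000: log2(p) = -4.643856, -p*log2(p) = 0.185754
H = 0.423017 + 0.514220 + 0.464386 + 0.526034 + 0.185754 = 2.113411

H = 2.1134 bits/symbol


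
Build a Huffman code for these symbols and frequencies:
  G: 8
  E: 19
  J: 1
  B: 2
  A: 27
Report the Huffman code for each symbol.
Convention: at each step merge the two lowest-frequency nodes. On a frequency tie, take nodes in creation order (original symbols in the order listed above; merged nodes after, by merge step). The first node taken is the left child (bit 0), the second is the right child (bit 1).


Huffman tree construction:
Step 1: Merge J(1) + B(2) = 3
Step 2: Merge (J+B)(3) + G(8) = 11
Step 3: Merge ((J+B)+G)(11) + E(19) = 30
Step 4: Merge A(27) + (((J+B)+G)+E)(30) = 57
Read each symbol's code off the tree from the root (left child = 0, right child = 1).

Codes:
  G: 101 (length 3)
  E: 11 (length 2)
  J: 1000 (length 4)
  B: 1001 (length 4)
  A: 0 (length 1)
Average code length: 101/57 = 1.7719 bits/symbol


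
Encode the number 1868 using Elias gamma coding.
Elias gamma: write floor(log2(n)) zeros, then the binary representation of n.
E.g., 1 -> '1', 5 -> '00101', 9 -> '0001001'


num_bits = floor(log2(1868)) + 1 = 11
leading_zeros = num_bits - 1 = 10
binary(1868) = 11101001100

Elias gamma(1868) = '0000000000' + '11101001100' = 000000000011101001100 (21 bits)


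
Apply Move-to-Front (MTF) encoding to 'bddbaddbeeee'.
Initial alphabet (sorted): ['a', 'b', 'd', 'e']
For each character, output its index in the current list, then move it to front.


MTF encoding:
'b': index 1 in ['a', 'b', 'd', 'e'] -> ['b', 'a', 'd', 'e']
'd': index 2 in ['b', 'a', 'd', 'e'] -> ['d', 'b', 'a', 'e']
'd': index 0 in ['d', 'b', 'a', 'e'] -> ['d', 'b', 'a', 'e']
'b': index 1 in ['d', 'b', 'a', 'e'] -> ['b', 'd', 'a', 'e']
'a': index 2 in ['b', 'd', 'a', 'e'] -> ['a', 'b', 'd', 'e']
'd': index 2 in ['a', 'b', 'd', 'e'] -> ['d', 'a', 'b', 'e']
'd': index 0 in ['d', 'a', 'b', 'e'] -> ['d', 'a', 'b', 'e']
'b': index 2 in ['d', 'a', 'b', 'e'] -> ['b', 'd', 'a', 'e']
'e': index 3 in ['b', 'd', 'a', 'e'] -> ['e', 'b', 'd', 'a']
'e': index 0 in ['e', 'b', 'd', 'a'] -> ['e', 'b', 'd', 'a']
'e': index 0 in ['e', 'b', 'd', 'a'] -> ['e', 'b', 'd', 'a']
'e': index 0 in ['e', 'b', 'd', 'a'] -> ['e', 'b', 'd', 'a']


Output: [1, 2, 0, 1, 2, 2, 0, 2, 3, 0, 0, 0]


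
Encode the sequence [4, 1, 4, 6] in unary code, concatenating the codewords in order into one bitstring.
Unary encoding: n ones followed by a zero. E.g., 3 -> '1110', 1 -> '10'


Encode each number as n ones followed by a terminating 0:
  4 -> 11110 (5 bits)
  1 -> 10 (2 bits)
  4 -> 11110 (5 bits)
  6 -> 1111110 (7 bits)
Total length = 5 + 2 + 5 + 7 = 19 bits.

Unary([4, 1, 4, 6]) = 1111010111101111110 (19 bits)


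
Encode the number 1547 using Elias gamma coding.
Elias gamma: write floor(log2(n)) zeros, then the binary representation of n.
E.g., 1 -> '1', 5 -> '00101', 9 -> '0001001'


num_bits = floor(log2(1547)) + 1 = 11
leading_zeros = num_bits - 1 = 10
binary(1547) = 11000001011

Elias gamma(1547) = '0000000000' + '11000001011' = 000000000011000001011 (21 bits)


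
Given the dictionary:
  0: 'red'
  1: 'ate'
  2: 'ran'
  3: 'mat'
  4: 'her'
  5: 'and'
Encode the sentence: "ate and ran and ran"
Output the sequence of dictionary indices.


Look up each word in the dictionary:
  'ate' -> 1
  'and' -> 5
  'ran' -> 2
  'and' -> 5
  'ran' -> 2

Encoded: [1, 5, 2, 5, 2]


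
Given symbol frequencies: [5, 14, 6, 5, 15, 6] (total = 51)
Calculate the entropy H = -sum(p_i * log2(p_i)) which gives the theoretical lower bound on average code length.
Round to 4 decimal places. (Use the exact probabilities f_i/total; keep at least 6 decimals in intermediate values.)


Per-symbol terms -p_i * log2(p_i) with p_i = f_i/51:
  p = 5/51 = 0.098039: log2(p) = -3.350497, -p*log2(p) = 0.328480
  p = 14/51 = 0.274510: log2(p) = -1.865070, -p*log2(p) = 0.511980
  p = 6/51 = 0.117647: log2(p) = -3.087463, -p*log2(p) = 0.363231
  p = 5/51 = 0.098039: log2(p) = -3.350497, -p*log2(p) = 0.328480
  p = 15/51 = 0.294118: log2(p) = -1.765535, -p*log2(p) = 0.519275
  p = 6/51 = 0.117647: log2(p) = -3.087463, -p*log2(p) = 0.363231
H = 0.328480 + 0.511980 + 0.363231 + 0.328480 + 0.519275 + 0.363231 = 2.414677

H = 2.4147 bits/symbol


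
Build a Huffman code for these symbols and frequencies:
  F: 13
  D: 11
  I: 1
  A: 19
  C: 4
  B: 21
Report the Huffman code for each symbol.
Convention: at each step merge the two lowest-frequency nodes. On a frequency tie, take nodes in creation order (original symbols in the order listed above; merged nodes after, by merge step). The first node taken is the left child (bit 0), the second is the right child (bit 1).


Huffman tree construction:
Step 1: Merge I(1) + C(4) = 5
Step 2: Merge (I+C)(5) + D(11) = 16
Step 3: Merge F(13) + ((I+C)+D)(16) = 29
Step 4: Merge A(19) + B(21) = 40
Step 5: Merge (F+((I+C)+D))(29) + (A+B)(40) = 69
Read each symbol's code off the tree from the root (left child = 0, right child = 1).

Codes:
  F: 00 (length 2)
  D: 011 (length 3)
  I: 0100 (length 4)
  A: 10 (length 2)
  C: 0101 (length 4)
  B: 11 (length 2)
Average code length: 159/69 = 2.3043 bits/symbol


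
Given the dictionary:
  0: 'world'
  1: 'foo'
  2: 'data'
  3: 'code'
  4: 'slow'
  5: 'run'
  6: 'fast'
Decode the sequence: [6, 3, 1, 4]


Look up each index in the dictionary:
  6 -> 'fast'
  3 -> 'code'
  1 -> 'foo'
  4 -> 'slow'

Decoded: "fast code foo slow"


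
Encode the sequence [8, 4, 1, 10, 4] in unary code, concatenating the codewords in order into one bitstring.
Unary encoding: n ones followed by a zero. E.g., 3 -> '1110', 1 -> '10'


Encode each number as n ones followed by a terminating 0:
  8 -> 111111110 (9 bits)
  4 -> 11110 (5 bits)
  1 -> 10 (2 bits)
  10 -> 11111111110 (11 bits)
  4 -> 11110 (5 bits)
Total length = 9 + 5 + 2 + 11 + 5 = 32 bits.

Unary([8, 4, 1, 10, 4]) = 11111111011110101111111111011110 (32 bits)


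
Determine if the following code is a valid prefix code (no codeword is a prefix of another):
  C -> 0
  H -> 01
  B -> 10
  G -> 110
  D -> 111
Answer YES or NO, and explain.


Checking each pair (does one codeword prefix another?):
  C='0' vs H='01': prefix -- VIOLATION

NO -- this is NOT a valid prefix code. C (0) is a prefix of H (01).


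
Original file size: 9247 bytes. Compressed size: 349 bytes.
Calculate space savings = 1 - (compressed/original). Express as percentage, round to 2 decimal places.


ratio = compressed/original = 349/9247 = 0.037742
savings = 1 - ratio = 1 - 0.037742 = 0.962258
as a percentage: 0.962258 * 100 = 96.23%

Space savings = 1 - 349/9247 = 96.23%


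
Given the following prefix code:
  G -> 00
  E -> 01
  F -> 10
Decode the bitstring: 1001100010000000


Decoding step by step:
Bits 10 -> F
Bits 01 -> E
Bits 10 -> F
Bits 00 -> G
Bits 10 -> F
Bits 00 -> G
Bits 00 -> G
Bits 00 -> G


Decoded message: FEFGFGGG


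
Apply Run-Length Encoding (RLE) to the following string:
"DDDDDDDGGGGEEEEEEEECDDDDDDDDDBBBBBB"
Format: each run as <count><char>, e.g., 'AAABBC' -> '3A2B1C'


Scanning runs left to right:
  i=0: run of 'D' x 7 -> '7D'
  i=7: run of 'G' x 4 -> '4G'
  i=11: run of 'E' x 8 -> '8E'
  i=19: run of 'C' x 1 -> '1C'
  i=20: run of 'D' x 9 -> '9D'
  i=29: run of 'B' x 6 -> '6B'

RLE = 7D4G8E1C9D6B


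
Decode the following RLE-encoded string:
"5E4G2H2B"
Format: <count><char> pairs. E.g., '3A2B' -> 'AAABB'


Expanding each <count><char> pair:
  5E -> 'EEEEE'
  4G -> 'GGGG'
  2H -> 'HH'
  2B -> 'BB'

Decoded = EEEEEGGGGHHBB


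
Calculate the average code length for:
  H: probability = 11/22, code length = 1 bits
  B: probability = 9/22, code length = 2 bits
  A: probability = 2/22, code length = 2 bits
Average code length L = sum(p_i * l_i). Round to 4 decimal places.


Weighted contributions p_i * l_i:
  H: (11/22) * 1 = 11/22
  B: (9/22) * 2 = 18/22
  A: (2/22) * 2 = 4/22
Sum = (11 + 18 + 4)/22 = 33/22

L = 33/22 = 1.5000 bits/symbol


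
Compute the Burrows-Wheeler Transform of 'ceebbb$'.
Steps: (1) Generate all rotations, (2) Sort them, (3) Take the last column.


Rotations (sorted):
  0: $ceebbb -> last char: b
  1: b$ceebb -> last char: b
  2: bb$ceeb -> last char: b
  3: bbb$cee -> last char: e
  4: ceebbb$ -> last char: $
  5: ebbb$ce -> last char: e
  6: eebbb$c -> last char: c


BWT = bbbe$ec


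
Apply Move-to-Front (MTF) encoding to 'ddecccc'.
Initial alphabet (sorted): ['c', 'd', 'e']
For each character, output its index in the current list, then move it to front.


MTF encoding:
'd': index 1 in ['c', 'd', 'e'] -> ['d', 'c', 'e']
'd': index 0 in ['d', 'c', 'e'] -> ['d', 'c', 'e']
'e': index 2 in ['d', 'c', 'e'] -> ['e', 'd', 'c']
'c': index 2 in ['e', 'd', 'c'] -> ['c', 'e', 'd']
'c': index 0 in ['c', 'e', 'd'] -> ['c', 'e', 'd']
'c': index 0 in ['c', 'e', 'd'] -> ['c', 'e', 'd']
'c': index 0 in ['c', 'e', 'd'] -> ['c', 'e', 'd']


Output: [1, 0, 2, 2, 0, 0, 0]


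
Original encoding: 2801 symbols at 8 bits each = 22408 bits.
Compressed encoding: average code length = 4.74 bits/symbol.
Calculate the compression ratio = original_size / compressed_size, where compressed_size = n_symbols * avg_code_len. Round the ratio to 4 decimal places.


original_size = n_symbols * orig_bits = 2801 * 8 = 22408 bits
compressed_size = n_symbols * avg_code_len = 2801 * 4.74 = 13276.74 bits
ratio = original_size / compressed_size = 22408 / 13276.74 = 1.6878

Compression ratio = 1.6878


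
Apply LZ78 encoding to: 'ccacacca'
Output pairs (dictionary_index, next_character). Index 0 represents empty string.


LZ78 encoding steps:
Dictionary: {0: ''}
Step 1: w='' (idx 0), next='c' -> output (0, 'c'), add 'c' as idx 1
Step 2: w='c' (idx 1), next='a' -> output (1, 'a'), add 'ca' as idx 2
Step 3: w='ca' (idx 2), next='c' -> output (2, 'c'), add 'cac' as idx 3
Step 4: w='ca' (idx 2), end of input -> output (2, '')


Encoded: [(0, 'c'), (1, 'a'), (2, 'c'), (2, '')]


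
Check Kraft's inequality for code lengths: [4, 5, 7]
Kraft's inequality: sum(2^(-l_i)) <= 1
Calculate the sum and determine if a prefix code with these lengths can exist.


Sum = 2^(-4) + 2^(-5) + 2^(-7)
    = 0.0625 + 0.03125 + 0.0078125
    = 13/128 = 0.1015625
Since 0.1015625 <= 1, Kraft's inequality IS satisfied.
A prefix code with these lengths CAN exist.

Kraft sum = 0.1015625. Satisfied.


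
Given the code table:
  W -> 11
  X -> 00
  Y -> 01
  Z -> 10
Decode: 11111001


Decoding:
11 -> W
11 -> W
10 -> Z
01 -> Y


Result: WWZY


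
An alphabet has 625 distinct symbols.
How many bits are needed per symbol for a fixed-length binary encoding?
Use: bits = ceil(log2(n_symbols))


log2(625) = 9.2877
Bracket: 2^9 = 512 < 625 <= 2^10 = 1024
So ceil(log2(625)) = 10

bits = ceil(log2(625)) = ceil(9.2877) = 10 bits


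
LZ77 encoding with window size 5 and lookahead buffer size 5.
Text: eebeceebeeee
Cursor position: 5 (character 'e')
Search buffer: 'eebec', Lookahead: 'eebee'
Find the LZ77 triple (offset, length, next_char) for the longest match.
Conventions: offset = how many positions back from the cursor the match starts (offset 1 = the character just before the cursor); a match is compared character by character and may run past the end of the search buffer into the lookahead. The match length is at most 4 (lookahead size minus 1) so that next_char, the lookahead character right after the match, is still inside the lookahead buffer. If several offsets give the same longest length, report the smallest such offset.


Try each offset into the search buffer:
  offset=1 (pos 4, char 'c'): match length 0
  offset=2 (pos 3, char 'e'): match length 1
  offset=3 (pos 2, char 'b'): match length 0
  offset=4 (pos 1, char 'e'): match length 1
  offset=5 (pos 0, char 'e'): match length 4
Longest match has length 4 at offset 5.
next_char = character at position 5 + 4 = 9 -> 'e'

Best match: offset=5, length=4 (matching 'eebe' starting at position 0)
LZ77 triple: (5, 4, 'e')


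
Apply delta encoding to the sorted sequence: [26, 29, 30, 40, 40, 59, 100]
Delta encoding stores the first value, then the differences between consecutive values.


First value: 26
Deltas:
  29 - 26 = 3
  30 - 29 = 1
  40 - 30 = 10
  40 - 40 = 0
  59 - 40 = 19
  100 - 59 = 41


Delta encoded: [26, 3, 1, 10, 0, 19, 41]


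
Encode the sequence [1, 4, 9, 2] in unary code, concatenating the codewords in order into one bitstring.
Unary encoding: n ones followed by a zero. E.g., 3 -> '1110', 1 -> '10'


Encode each number as n ones followed by a terminating 0:
  1 -> 10 (2 bits)
  4 -> 11110 (5 bits)
  9 -> 1111111110 (10 bits)
  2 -> 110 (3 bits)
Total length = 2 + 5 + 10 + 3 = 20 bits.

Unary([1, 4, 9, 2]) = 10111101111111110110 (20 bits)


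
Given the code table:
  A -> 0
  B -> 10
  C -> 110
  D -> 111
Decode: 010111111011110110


Decoding:
0 -> A
10 -> B
111 -> D
111 -> D
0 -> A
111 -> D
10 -> B
110 -> C


Result: ABDDADBC


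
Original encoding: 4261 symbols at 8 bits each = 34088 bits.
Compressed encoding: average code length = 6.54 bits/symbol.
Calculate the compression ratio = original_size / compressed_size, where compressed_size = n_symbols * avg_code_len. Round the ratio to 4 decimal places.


original_size = n_symbols * orig_bits = 4261 * 8 = 34088 bits
compressed_size = n_symbols * avg_code_len = 4261 * 6.54 = 27866.94 bits
ratio = original_size / compressed_size = 34088 / 27866.94 = 1.2232

Compression ratio = 1.2232


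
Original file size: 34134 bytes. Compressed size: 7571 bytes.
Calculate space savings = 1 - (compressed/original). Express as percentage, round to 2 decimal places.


ratio = compressed/original = 7571/34134 = 0.221802
savings = 1 - ratio = 1 - 0.221802 = 0.778198
as a percentage: 0.778198 * 100 = 77.82%

Space savings = 1 - 7571/34134 = 77.82%


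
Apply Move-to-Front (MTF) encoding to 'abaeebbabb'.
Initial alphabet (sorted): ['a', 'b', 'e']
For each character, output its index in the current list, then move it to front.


MTF encoding:
'a': index 0 in ['a', 'b', 'e'] -> ['a', 'b', 'e']
'b': index 1 in ['a', 'b', 'e'] -> ['b', 'a', 'e']
'a': index 1 in ['b', 'a', 'e'] -> ['a', 'b', 'e']
'e': index 2 in ['a', 'b', 'e'] -> ['e', 'a', 'b']
'e': index 0 in ['e', 'a', 'b'] -> ['e', 'a', 'b']
'b': index 2 in ['e', 'a', 'b'] -> ['b', 'e', 'a']
'b': index 0 in ['b', 'e', 'a'] -> ['b', 'e', 'a']
'a': index 2 in ['b', 'e', 'a'] -> ['a', 'b', 'e']
'b': index 1 in ['a', 'b', 'e'] -> ['b', 'a', 'e']
'b': index 0 in ['b', 'a', 'e'] -> ['b', 'a', 'e']


Output: [0, 1, 1, 2, 0, 2, 0, 2, 1, 0]


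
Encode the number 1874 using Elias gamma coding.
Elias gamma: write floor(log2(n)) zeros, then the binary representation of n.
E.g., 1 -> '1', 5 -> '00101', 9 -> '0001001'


num_bits = floor(log2(1874)) + 1 = 11
leading_zeros = num_bits - 1 = 10
binary(1874) = 11101010010

Elias gamma(1874) = '0000000000' + '11101010010' = 000000000011101010010 (21 bits)


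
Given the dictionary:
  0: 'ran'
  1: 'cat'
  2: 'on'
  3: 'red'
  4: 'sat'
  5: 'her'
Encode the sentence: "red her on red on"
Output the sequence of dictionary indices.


Look up each word in the dictionary:
  'red' -> 3
  'her' -> 5
  'on' -> 2
  'red' -> 3
  'on' -> 2

Encoded: [3, 5, 2, 3, 2]


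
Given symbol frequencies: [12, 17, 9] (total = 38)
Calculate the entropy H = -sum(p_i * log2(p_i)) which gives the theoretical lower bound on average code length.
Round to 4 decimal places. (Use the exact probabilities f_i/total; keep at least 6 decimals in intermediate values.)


Per-symbol terms -p_i * log2(p_i) with p_i = f_i/38:
  p = 12/38 = 0.315789: log2(p) = -1.662965, -p*log2(p) = 0.525147
  p = 17/38 = 0.447368: log2(p) = -1.160465, -p*log2(p) = 0.519155
  p = 9/38 = 0.236842: log2(p) = -2.078003, -p*log2(p) = 0.492158
H = 0.525147 + 0.519155 + 0.492158 = 1.536460

H = 1.5365 bits/symbol


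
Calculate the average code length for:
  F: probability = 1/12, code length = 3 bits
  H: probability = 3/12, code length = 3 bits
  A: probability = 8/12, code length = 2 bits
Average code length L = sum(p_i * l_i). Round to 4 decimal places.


Weighted contributions p_i * l_i:
  F: (1/12) * 3 = 3/12
  H: (3/12) * 3 = 9/12
  A: (8/12) * 2 = 16/12
Sum = (3 + 9 + 16)/12 = 28/12

L = 28/12 = 2.3333 bits/symbol


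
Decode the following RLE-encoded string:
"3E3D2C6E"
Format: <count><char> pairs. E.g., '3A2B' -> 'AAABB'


Expanding each <count><char> pair:
  3E -> 'EEE'
  3D -> 'DDD'
  2C -> 'CC'
  6E -> 'EEEEEE'

Decoded = EEEDDDCCEEEEEE


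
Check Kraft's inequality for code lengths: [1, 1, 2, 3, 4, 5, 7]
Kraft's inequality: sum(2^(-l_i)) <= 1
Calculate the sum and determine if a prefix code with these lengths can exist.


Sum = 2^(-1) + 2^(-1) + 2^(-2) + 2^(-3) + 2^(-4) + 2^(-5) + 2^(-7)
    = 0.5 + 0.5 + 0.25 + 0.125 + 0.0625 + 0.03125 + 0.0078125
    = 189/128 = 1.4765625
Since 1.4765625 > 1, Kraft's inequality is NOT satisfied.
A prefix code with these lengths CANNOT exist.

Kraft sum = 1.4765625. Not satisfied.


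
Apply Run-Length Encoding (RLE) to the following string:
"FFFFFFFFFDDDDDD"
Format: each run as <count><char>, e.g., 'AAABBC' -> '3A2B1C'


Scanning runs left to right:
  i=0: run of 'F' x 9 -> '9F'
  i=9: run of 'D' x 6 -> '6D'

RLE = 9F6D


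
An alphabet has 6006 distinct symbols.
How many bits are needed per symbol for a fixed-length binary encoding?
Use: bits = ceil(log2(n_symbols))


log2(6006) = 12.5522
Bracket: 2^12 = 4096 < 6006 <= 2^13 = 8192
So ceil(log2(6006)) = 13

bits = ceil(log2(6006)) = ceil(12.5522) = 13 bits


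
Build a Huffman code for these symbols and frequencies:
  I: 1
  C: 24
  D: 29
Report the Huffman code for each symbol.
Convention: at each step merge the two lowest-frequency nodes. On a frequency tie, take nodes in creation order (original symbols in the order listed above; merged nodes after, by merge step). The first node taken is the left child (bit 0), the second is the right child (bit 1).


Huffman tree construction:
Step 1: Merge I(1) + C(24) = 25
Step 2: Merge (I+C)(25) + D(29) = 54
Read each symbol's code off the tree from the root (left child = 0, right child = 1).

Codes:
  I: 00 (length 2)
  C: 01 (length 2)
  D: 1 (length 1)
Average code length: 79/54 = 1.4630 bits/symbol


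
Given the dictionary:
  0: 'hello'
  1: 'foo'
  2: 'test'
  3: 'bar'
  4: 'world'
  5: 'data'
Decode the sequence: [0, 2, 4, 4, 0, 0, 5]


Look up each index in the dictionary:
  0 -> 'hello'
  2 -> 'test'
  4 -> 'world'
  4 -> 'world'
  0 -> 'hello'
  0 -> 'hello'
  5 -> 'data'

Decoded: "hello test world world hello hello data"


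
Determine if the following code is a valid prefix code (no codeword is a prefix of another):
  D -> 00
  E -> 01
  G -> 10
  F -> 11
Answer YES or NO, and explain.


Checking each pair (does one codeword prefix another?):
  D='00' vs E='01': no prefix
  D='00' vs G='10': no prefix
  D='00' vs F='11': no prefix
  E='01' vs D='00': no prefix
  E='01' vs G='10': no prefix
  E='01' vs F='11': no prefix
  G='10' vs D='00': no prefix
  G='10' vs E='01': no prefix
  G='10' vs F='11': no prefix
  F='11' vs D='00': no prefix
  F='11' vs E='01': no prefix
  F='11' vs G='10': no prefix
No violation found over all pairs.

YES -- this is a valid prefix code. No codeword is a prefix of any other codeword.


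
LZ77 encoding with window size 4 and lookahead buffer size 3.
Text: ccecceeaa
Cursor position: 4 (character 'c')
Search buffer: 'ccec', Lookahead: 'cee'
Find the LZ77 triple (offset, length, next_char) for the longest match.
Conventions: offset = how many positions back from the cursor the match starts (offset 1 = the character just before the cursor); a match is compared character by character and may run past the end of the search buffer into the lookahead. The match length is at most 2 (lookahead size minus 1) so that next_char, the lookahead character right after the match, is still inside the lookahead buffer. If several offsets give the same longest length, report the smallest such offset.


Try each offset into the search buffer:
  offset=1 (pos 3, char 'c'): match length 1
  offset=2 (pos 2, char 'e'): match length 0
  offset=3 (pos 1, char 'c'): match length 2
  offset=4 (pos 0, char 'c'): match length 1
Longest match has length 2 at offset 3.
next_char = character at position 4 + 2 = 6 -> 'e'

Best match: offset=3, length=2 (matching 'ce' starting at position 1)
LZ77 triple: (3, 2, 'e')


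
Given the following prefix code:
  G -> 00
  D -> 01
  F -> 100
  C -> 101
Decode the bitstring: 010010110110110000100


Decoding step by step:
Bits 01 -> D
Bits 00 -> G
Bits 101 -> C
Bits 101 -> C
Bits 101 -> C
Bits 100 -> F
Bits 00 -> G
Bits 100 -> F


Decoded message: DGCCCFGF


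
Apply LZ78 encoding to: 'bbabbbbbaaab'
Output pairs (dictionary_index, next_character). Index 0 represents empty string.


LZ78 encoding steps:
Dictionary: {0: ''}
Step 1: w='' (idx 0), next='b' -> output (0, 'b'), add 'b' as idx 1
Step 2: w='b' (idx 1), next='a' -> output (1, 'a'), add 'ba' as idx 2
Step 3: w='b' (idx 1), next='b' -> output (1, 'b'), add 'bb' as idx 3
Step 4: w='bb' (idx 3), next='b' -> output (3, 'b'), add 'bbb' as idx 4
Step 5: w='' (idx 0), next='a' -> output (0, 'a'), add 'a' as idx 5
Step 6: w='a' (idx 5), next='a' -> output (5, 'a'), add 'aa' as idx 6
Step 7: w='b' (idx 1), end of input -> output (1, '')


Encoded: [(0, 'b'), (1, 'a'), (1, 'b'), (3, 'b'), (0, 'a'), (5, 'a'), (1, '')]


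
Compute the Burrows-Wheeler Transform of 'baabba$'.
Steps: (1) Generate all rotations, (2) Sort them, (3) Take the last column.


Rotations (sorted):
  0: $baabba -> last char: a
  1: a$baabb -> last char: b
  2: aabba$b -> last char: b
  3: abba$ba -> last char: a
  4: ba$baab -> last char: b
  5: baabba$ -> last char: $
  6: bba$baa -> last char: a


BWT = abbab$a


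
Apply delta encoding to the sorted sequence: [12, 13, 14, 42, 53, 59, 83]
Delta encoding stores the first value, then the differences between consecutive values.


First value: 12
Deltas:
  13 - 12 = 1
  14 - 13 = 1
  42 - 14 = 28
  53 - 42 = 11
  59 - 53 = 6
  83 - 59 = 24


Delta encoded: [12, 1, 1, 28, 11, 6, 24]
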